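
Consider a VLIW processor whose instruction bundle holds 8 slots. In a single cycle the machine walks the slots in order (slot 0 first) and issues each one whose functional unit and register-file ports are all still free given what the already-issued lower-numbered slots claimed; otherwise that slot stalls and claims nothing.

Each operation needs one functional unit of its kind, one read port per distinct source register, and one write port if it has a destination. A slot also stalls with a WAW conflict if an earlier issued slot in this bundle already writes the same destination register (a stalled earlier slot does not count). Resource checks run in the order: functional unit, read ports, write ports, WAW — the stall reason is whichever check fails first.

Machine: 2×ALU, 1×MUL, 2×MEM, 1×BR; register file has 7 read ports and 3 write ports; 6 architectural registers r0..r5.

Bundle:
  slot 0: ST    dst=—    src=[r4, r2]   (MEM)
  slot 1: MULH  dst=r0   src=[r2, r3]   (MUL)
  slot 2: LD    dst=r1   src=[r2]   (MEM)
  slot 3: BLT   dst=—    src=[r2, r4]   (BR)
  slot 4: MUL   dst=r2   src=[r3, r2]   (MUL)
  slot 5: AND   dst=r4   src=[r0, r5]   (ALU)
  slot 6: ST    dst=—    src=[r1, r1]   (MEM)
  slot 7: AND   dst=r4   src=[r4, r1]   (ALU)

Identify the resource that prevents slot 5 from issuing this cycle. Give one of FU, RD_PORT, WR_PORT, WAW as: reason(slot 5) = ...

slot 0 (MEM): ISSUE — free A2,Mu1,Ld1,B1 rp5 wp3
slot 1 (MUL): ISSUE — free A2,Mu0,Ld1,B1 rp3 wp2
slot 2 (MEM): ISSUE — free A2,Mu0,Ld0,B1 rp2 wp1
slot 3 (BR): ISSUE — free A2,Mu0,Ld0,B0 rp0 wp1
slot 4 (MUL): stall FU — free A2,Mu0,Ld0,B0 rp0 wp1
slot 5 (ALU): stall RD_PORT — free A2,Mu0,Ld0,B0 rp0 wp1
slot 6 (MEM): stall FU — free A2,Mu0,Ld0,B0 rp0 wp1
slot 7 (ALU): stall RD_PORT — free A2,Mu0,Ld0,B0 rp0 wp1

reason(slot 5) = RD_PORT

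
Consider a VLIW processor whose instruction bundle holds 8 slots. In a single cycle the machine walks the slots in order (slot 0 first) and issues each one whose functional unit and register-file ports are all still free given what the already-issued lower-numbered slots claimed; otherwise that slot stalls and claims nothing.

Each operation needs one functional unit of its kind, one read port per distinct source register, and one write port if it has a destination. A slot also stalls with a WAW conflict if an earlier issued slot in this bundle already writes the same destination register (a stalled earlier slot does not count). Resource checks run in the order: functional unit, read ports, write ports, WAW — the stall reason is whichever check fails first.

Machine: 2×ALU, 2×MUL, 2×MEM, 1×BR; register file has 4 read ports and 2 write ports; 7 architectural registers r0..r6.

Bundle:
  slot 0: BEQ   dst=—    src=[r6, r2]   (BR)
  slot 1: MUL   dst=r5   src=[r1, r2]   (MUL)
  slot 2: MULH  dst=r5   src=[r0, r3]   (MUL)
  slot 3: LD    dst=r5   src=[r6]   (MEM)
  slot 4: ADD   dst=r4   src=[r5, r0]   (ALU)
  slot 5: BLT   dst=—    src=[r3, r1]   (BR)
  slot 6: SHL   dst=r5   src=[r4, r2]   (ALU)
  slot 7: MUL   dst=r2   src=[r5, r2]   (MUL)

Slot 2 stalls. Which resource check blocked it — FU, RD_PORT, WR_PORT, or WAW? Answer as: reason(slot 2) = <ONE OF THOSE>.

reason(slot 2) = RD_PORT

[0] BR needs rd=2 wr=0: ok; after: ALU=2 MUL=2 MEM=2 BR=0, R=2, W=2
[1] MUL needs rd=2 wr=1: ok; after: ALU=2 MUL=1 MEM=2 BR=0, R=0, W=1
[2] MUL needs rd=2 wr=1: RD_PORT; after: ALU=2 MUL=1 MEM=2 BR=0, R=0, W=1
[3] MEM needs rd=1 wr=1: RD_PORT; after: ALU=2 MUL=1 MEM=2 BR=0, R=0, W=1
[4] ALU needs rd=2 wr=1: RD_PORT; after: ALU=2 MUL=1 MEM=2 BR=0, R=0, W=1
[5] BR needs rd=2 wr=0: FU; after: ALU=2 MUL=1 MEM=2 BR=0, R=0, W=1
[6] ALU needs rd=2 wr=1: RD_PORT; after: ALU=2 MUL=1 MEM=2 BR=0, R=0, W=1
[7] MUL needs rd=2 wr=1: RD_PORT; after: ALU=2 MUL=1 MEM=2 BR=0, R=0, W=1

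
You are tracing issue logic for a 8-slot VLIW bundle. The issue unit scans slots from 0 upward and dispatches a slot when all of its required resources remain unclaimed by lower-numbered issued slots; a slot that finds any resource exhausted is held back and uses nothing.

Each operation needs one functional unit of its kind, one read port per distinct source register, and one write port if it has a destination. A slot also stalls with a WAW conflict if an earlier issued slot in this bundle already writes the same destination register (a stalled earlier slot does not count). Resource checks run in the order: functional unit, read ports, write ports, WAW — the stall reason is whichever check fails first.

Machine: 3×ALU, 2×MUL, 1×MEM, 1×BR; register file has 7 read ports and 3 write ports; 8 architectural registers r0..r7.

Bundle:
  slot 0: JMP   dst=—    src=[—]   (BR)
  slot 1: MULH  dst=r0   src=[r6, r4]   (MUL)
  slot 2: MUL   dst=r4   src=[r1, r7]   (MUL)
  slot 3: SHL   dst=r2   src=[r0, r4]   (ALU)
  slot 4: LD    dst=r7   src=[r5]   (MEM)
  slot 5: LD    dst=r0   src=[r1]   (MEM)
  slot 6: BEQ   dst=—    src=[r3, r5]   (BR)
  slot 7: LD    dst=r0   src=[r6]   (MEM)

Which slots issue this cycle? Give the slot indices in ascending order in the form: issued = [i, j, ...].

  0. BR ⇒ go  {3A/2Mu/1Ld/0B | 7r 3w}
  1. MUL→r0 ⇒ go  {3A/1Mu/1Ld/0B | 5r 2w}
  2. MUL→r4 ⇒ go  {3A/0Mu/1Ld/0B | 3r 1w}
  3. ALU→r2 ⇒ go  {2A/0Mu/1Ld/0B | 1r 0w}
  4. MEM→r7 ⇒ no(WR_PORT)  {2A/0Mu/1Ld/0B | 1r 0w}
  5. MEM→r0 ⇒ no(WR_PORT)  {2A/0Mu/1Ld/0B | 1r 0w}
  6. BR ⇒ no(FU)  {2A/0Mu/1Ld/0B | 1r 0w}
  7. MEM→r0 ⇒ no(WR_PORT)  {2A/0Mu/1Ld/0B | 1r 0w}

issued = [0, 1, 2, 3]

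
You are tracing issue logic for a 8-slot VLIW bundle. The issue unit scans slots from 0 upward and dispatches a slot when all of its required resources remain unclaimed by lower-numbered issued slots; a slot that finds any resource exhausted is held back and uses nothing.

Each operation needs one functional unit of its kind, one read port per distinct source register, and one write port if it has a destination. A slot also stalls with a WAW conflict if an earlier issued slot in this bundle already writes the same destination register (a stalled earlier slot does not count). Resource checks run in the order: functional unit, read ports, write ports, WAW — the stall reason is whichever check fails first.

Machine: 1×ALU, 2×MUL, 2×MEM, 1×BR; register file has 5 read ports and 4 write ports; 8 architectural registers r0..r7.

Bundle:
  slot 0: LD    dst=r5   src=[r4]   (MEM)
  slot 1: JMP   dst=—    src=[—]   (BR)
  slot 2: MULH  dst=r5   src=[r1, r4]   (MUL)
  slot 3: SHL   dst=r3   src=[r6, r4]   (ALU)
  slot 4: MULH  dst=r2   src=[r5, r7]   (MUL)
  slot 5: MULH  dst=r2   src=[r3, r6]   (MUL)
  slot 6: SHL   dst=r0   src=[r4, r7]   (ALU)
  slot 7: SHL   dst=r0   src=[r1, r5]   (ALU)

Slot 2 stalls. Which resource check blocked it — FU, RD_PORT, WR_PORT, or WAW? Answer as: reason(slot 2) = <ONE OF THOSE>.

reason(slot 2) = WAW

[0] MEM needs rd=1 wr=1: ok; after: ALU=1 MUL=2 MEM=1 BR=1, R=4, W=3
[1] BR needs rd=0 wr=0: ok; after: ALU=1 MUL=2 MEM=1 BR=0, R=4, W=3
[2] MUL needs rd=2 wr=1: WAW; after: ALU=1 MUL=2 MEM=1 BR=0, R=4, W=3
[3] ALU needs rd=2 wr=1: ok; after: ALU=0 MUL=2 MEM=1 BR=0, R=2, W=2
[4] MUL needs rd=2 wr=1: ok; after: ALU=0 MUL=1 MEM=1 BR=0, R=0, W=1
[5] MUL needs rd=2 wr=1: RD_PORT; after: ALU=0 MUL=1 MEM=1 BR=0, R=0, W=1
[6] ALU needs rd=2 wr=1: FU; after: ALU=0 MUL=1 MEM=1 BR=0, R=0, W=1
[7] ALU needs rd=2 wr=1: FU; after: ALU=0 MUL=1 MEM=1 BR=0, R=0, W=1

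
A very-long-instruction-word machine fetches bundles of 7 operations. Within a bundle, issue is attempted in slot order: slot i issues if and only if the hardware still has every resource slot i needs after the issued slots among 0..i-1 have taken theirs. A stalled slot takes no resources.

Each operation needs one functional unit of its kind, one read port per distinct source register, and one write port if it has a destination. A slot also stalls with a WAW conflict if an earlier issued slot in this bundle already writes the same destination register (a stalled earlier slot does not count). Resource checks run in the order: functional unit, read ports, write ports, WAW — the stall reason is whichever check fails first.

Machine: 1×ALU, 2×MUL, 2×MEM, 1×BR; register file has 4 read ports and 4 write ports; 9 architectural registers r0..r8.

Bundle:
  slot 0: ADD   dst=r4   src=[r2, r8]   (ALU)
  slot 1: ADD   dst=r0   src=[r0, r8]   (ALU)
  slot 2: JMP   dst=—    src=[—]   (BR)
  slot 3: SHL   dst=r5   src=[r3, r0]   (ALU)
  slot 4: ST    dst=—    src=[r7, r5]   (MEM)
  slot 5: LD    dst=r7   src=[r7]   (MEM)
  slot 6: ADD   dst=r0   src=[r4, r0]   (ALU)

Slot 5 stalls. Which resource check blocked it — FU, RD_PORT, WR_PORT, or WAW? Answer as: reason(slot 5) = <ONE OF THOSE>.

[0] ALU needs rd=2 wr=1: ok; after: ALU=0 MUL=2 MEM=2 BR=1, R=2, W=3
[1] ALU needs rd=2 wr=1: FU; after: ALU=0 MUL=2 MEM=2 BR=1, R=2, W=3
[2] BR needs rd=0 wr=0: ok; after: ALU=0 MUL=2 MEM=2 BR=0, R=2, W=3
[3] ALU needs rd=2 wr=1: FU; after: ALU=0 MUL=2 MEM=2 BR=0, R=2, W=3
[4] MEM needs rd=2 wr=0: ok; after: ALU=0 MUL=2 MEM=1 BR=0, R=0, W=3
[5] MEM needs rd=1 wr=1: RD_PORT; after: ALU=0 MUL=2 MEM=1 BR=0, R=0, W=3
[6] ALU needs rd=2 wr=1: FU; after: ALU=0 MUL=2 MEM=1 BR=0, R=0, W=3

reason(slot 5) = RD_PORT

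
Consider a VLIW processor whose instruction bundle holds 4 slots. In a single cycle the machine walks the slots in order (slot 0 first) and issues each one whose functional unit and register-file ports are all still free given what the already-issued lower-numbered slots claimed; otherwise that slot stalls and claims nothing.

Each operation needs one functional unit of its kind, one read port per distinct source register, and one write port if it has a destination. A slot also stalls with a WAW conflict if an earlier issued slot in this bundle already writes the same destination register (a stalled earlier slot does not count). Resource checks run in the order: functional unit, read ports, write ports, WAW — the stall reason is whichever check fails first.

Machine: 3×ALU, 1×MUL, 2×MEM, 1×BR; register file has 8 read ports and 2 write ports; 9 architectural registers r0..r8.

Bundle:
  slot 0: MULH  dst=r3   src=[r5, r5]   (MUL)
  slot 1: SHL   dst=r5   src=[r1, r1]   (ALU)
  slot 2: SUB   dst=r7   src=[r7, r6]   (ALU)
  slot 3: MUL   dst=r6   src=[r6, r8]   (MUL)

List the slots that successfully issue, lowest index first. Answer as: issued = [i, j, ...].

(0) want 1×MUL +1rd +1wr — yes → AL3|MU0|ME2|BR1|rd7|wr1
(1) want 1×ALU +1rd +1wr — yes → AL2|MU0|ME2|BR1|rd6|wr0
(2) want 1×ALU +2rd +1wr — WR_PORT → AL2|MU0|ME2|BR1|rd6|wr0
(3) want 1×MUL +2rd +1wr — FU → AL2|MU0|ME2|BR1|rd6|wr0

issued = [0, 1]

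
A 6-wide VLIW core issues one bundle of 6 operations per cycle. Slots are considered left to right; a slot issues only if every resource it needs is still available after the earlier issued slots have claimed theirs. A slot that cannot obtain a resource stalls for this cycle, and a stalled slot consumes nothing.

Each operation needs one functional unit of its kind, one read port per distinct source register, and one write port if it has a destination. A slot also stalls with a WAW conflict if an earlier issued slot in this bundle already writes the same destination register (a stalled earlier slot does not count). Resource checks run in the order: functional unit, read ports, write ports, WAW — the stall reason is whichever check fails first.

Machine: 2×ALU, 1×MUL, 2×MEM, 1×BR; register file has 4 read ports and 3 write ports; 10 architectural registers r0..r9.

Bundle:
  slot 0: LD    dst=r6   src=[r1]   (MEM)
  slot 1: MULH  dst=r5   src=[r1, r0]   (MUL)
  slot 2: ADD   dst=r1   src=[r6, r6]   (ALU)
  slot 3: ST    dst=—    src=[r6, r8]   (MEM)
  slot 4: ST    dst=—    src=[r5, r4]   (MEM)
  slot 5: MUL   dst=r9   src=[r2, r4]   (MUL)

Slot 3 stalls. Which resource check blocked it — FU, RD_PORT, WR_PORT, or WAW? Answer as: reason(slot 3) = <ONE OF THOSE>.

reason(slot 3) = RD_PORT

  0. MEM→r6 ⇒ go  {2A/1Mu/1Ld/1B | 3r 2w}
  1. MUL→r5 ⇒ go  {2A/0Mu/1Ld/1B | 1r 1w}
  2. ALU→r1 ⇒ go  {1A/0Mu/1Ld/1B | 0r 0w}
  3. MEM ⇒ no(RD_PORT)  {1A/0Mu/1Ld/1B | 0r 0w}
  4. MEM ⇒ no(RD_PORT)  {1A/0Mu/1Ld/1B | 0r 0w}
  5. MUL→r9 ⇒ no(FU)  {1A/0Mu/1Ld/1B | 0r 0w}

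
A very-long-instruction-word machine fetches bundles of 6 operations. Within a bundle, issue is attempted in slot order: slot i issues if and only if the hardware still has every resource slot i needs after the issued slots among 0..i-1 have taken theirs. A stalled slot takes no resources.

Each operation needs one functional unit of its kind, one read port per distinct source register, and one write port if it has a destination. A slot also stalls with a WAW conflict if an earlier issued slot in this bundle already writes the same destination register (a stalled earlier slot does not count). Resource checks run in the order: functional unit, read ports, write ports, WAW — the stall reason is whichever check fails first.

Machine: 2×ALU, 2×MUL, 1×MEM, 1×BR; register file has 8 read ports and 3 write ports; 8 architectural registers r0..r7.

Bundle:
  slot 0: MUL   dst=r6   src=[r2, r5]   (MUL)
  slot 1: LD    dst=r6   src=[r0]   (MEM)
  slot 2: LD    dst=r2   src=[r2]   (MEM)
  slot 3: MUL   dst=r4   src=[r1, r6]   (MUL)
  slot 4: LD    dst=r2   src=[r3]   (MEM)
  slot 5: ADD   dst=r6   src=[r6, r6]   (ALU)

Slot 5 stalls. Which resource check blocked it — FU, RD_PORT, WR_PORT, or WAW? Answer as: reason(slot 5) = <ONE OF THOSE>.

reason(slot 5) = WR_PORT

slot 0 (MUL): ISSUE — free A2,Mu1,Ld1,B1 rp6 wp2
slot 1 (MEM): stall WAW — free A2,Mu1,Ld1,B1 rp6 wp2
slot 2 (MEM): ISSUE — free A2,Mu1,Ld0,B1 rp5 wp1
slot 3 (MUL): ISSUE — free A2,Mu0,Ld0,B1 rp3 wp0
slot 4 (MEM): stall FU — free A2,Mu0,Ld0,B1 rp3 wp0
slot 5 (ALU): stall WR_PORT — free A2,Mu0,Ld0,B1 rp3 wp0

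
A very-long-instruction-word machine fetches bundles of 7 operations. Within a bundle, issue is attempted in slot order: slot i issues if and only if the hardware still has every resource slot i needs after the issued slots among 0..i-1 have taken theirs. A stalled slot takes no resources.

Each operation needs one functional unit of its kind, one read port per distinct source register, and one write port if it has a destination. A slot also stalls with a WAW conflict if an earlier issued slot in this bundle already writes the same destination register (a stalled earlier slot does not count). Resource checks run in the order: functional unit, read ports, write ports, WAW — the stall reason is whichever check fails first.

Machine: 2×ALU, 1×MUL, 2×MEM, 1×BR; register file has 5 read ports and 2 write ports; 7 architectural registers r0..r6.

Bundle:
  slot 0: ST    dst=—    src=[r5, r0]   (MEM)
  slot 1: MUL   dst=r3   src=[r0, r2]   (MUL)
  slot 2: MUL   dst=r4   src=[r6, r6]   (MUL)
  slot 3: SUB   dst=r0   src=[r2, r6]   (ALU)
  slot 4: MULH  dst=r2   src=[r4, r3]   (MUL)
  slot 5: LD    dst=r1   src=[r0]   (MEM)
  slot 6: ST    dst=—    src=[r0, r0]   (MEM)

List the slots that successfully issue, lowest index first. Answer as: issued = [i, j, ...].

(0) want 1×MEM +2rd +0wr — yes → AL2|MU1|ME1|BR1|rd3|wr2
(1) want 1×MUL +2rd +1wr — yes → AL2|MU0|ME1|BR1|rd1|wr1
(2) want 1×MUL +1rd +1wr — FU → AL2|MU0|ME1|BR1|rd1|wr1
(3) want 1×ALU +2rd +1wr — RD_PORT → AL2|MU0|ME1|BR1|rd1|wr1
(4) want 1×MUL +2rd +1wr — FU → AL2|MU0|ME1|BR1|rd1|wr1
(5) want 1×MEM +1rd +1wr — yes → AL2|MU0|ME0|BR1|rd0|wr0
(6) want 1×MEM +1rd +0wr — FU → AL2|MU0|ME0|BR1|rd0|wr0

issued = [0, 1, 5]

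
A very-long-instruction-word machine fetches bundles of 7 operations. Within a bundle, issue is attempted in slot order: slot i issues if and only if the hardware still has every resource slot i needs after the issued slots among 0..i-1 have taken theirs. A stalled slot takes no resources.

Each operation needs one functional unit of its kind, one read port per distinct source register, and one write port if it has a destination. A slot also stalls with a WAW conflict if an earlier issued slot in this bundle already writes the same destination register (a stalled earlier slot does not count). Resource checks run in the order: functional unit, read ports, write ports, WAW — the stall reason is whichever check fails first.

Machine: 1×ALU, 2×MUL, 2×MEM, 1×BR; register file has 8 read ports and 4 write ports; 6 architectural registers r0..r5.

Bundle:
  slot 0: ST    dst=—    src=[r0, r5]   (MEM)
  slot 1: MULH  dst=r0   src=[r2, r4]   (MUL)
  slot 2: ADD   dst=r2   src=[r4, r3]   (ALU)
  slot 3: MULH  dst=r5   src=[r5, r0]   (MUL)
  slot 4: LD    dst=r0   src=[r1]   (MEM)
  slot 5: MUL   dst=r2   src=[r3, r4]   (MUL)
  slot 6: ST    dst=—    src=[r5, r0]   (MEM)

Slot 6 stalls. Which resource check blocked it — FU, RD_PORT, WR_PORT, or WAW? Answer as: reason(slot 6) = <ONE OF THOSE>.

slot 0 (MEM): ISSUE — free A1,Mu2,Ld1,B1 rp6 wp4
slot 1 (MUL): ISSUE — free A1,Mu1,Ld1,B1 rp4 wp3
slot 2 (ALU): ISSUE — free A0,Mu1,Ld1,B1 rp2 wp2
slot 3 (MUL): ISSUE — free A0,Mu0,Ld1,B1 rp0 wp1
slot 4 (MEM): stall RD_PORT — free A0,Mu0,Ld1,B1 rp0 wp1
slot 5 (MUL): stall FU — free A0,Mu0,Ld1,B1 rp0 wp1
slot 6 (MEM): stall RD_PORT — free A0,Mu0,Ld1,B1 rp0 wp1

reason(slot 6) = RD_PORT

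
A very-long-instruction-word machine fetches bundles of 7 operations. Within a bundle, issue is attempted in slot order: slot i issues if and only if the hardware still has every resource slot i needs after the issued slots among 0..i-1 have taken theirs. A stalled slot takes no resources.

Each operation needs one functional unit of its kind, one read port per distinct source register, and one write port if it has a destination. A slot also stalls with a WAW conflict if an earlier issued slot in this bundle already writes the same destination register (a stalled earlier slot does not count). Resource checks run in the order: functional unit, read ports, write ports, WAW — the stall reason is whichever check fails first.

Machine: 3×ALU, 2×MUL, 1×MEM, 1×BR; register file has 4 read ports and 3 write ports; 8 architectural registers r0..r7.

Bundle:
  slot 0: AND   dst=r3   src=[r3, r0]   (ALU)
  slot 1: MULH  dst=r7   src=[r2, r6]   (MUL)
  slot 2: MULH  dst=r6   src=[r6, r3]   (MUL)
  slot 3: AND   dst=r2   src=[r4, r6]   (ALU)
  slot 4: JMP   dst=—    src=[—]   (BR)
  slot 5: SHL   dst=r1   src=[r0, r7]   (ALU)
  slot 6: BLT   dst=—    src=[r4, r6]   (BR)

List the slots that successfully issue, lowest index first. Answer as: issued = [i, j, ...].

issued = [0, 1, 4]

(0) want 1×ALU +2rd +1wr — yes → AL2|MU2|ME1|BR1|rd2|wr2
(1) want 1×MUL +2rd +1wr — yes → AL2|MU1|ME1|BR1|rd0|wr1
(2) want 1×MUL +2rd +1wr — RD_PORT → AL2|MU1|ME1|BR1|rd0|wr1
(3) want 1×ALU +2rd +1wr — RD_PORT → AL2|MU1|ME1|BR1|rd0|wr1
(4) want 1×BR +0rd +0wr — yes → AL2|MU1|ME1|BR0|rd0|wr1
(5) want 1×ALU +2rd +1wr — RD_PORT → AL2|MU1|ME1|BR0|rd0|wr1
(6) want 1×BR +2rd +0wr — FU → AL2|MU1|ME1|BR0|rd0|wr1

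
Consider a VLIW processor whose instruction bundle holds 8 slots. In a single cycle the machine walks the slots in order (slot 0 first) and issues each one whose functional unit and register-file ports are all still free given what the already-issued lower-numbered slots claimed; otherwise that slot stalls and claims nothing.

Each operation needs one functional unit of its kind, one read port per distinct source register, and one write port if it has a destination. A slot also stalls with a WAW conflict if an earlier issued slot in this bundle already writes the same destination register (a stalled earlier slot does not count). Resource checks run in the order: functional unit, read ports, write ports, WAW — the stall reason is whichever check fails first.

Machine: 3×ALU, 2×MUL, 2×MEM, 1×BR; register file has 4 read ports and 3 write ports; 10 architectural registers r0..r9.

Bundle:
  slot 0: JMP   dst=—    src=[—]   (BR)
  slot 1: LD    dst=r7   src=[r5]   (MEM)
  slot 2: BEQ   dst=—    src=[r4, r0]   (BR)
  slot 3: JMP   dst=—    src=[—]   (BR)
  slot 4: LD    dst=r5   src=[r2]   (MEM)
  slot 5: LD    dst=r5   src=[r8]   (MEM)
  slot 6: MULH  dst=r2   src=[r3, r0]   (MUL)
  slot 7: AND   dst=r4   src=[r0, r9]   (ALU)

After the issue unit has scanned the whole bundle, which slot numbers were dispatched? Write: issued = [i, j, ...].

issued = [0, 1, 4, 6]

#0 BR src=- dispatched  <A:3 Mu:2 Ld:2 B:0 rd:4 wr:3>
#1 MEM src=r5 dispatched  <A:3 Mu:2 Ld:1 B:0 rd:3 wr:2>
#2 BR src=r4,r0 held:FU  <A:3 Mu:2 Ld:1 B:0 rd:3 wr:2>
#3 BR src=- held:FU  <A:3 Mu:2 Ld:1 B:0 rd:3 wr:2>
#4 MEM src=r2 dispatched  <A:3 Mu:2 Ld:0 B:0 rd:2 wr:1>
#5 MEM src=r8 held:FU  <A:3 Mu:2 Ld:0 B:0 rd:2 wr:1>
#6 MUL src=r3,r0 dispatched  <A:3 Mu:1 Ld:0 B:0 rd:0 wr:0>
#7 ALU src=r0,r9 held:RD_PORT  <A:3 Mu:1 Ld:0 B:0 rd:0 wr:0>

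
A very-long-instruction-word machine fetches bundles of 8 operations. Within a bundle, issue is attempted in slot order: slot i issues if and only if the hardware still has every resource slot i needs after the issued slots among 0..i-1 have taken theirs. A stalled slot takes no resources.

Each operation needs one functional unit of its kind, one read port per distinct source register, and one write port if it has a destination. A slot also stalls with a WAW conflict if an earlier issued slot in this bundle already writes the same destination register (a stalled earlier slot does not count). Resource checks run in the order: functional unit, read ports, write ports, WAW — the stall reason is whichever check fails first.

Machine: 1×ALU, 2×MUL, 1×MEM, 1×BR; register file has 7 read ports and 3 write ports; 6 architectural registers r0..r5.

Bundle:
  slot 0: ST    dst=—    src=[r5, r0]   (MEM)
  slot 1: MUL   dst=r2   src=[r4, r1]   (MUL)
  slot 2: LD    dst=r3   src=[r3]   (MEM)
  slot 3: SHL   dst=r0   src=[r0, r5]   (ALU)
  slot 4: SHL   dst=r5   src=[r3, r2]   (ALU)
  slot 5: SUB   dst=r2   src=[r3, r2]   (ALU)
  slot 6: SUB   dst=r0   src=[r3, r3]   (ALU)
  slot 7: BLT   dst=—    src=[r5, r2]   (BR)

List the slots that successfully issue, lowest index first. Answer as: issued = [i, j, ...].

[0] MEM needs rd=2 wr=0: ok; after: ALU=1 MUL=2 MEM=0 BR=1, R=5, W=3
[1] MUL needs rd=2 wr=1: ok; after: ALU=1 MUL=1 MEM=0 BR=1, R=3, W=2
[2] MEM needs rd=1 wr=1: FU; after: ALU=1 MUL=1 MEM=0 BR=1, R=3, W=2
[3] ALU needs rd=2 wr=1: ok; after: ALU=0 MUL=1 MEM=0 BR=1, R=1, W=1
[4] ALU needs rd=2 wr=1: FU; after: ALU=0 MUL=1 MEM=0 BR=1, R=1, W=1
[5] ALU needs rd=2 wr=1: FU; after: ALU=0 MUL=1 MEM=0 BR=1, R=1, W=1
[6] ALU needs rd=1 wr=1: FU; after: ALU=0 MUL=1 MEM=0 BR=1, R=1, W=1
[7] BR needs rd=2 wr=0: RD_PORT; after: ALU=0 MUL=1 MEM=0 BR=1, R=1, W=1

issued = [0, 1, 3]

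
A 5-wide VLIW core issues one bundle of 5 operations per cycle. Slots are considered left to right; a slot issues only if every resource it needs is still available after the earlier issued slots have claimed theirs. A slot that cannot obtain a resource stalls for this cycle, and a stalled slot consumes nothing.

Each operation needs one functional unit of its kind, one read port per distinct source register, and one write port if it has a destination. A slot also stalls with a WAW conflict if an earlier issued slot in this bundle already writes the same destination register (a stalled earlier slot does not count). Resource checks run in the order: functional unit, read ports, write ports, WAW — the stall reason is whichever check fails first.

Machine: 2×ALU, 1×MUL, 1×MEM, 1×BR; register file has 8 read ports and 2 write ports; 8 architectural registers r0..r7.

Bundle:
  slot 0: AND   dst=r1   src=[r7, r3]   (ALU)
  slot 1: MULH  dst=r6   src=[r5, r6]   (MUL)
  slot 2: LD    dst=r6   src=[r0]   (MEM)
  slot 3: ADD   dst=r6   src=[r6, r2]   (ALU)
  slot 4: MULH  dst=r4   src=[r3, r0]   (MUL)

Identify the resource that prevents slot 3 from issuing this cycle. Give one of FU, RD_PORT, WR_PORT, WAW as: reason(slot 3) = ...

reason(slot 3) = WR_PORT

  0. ALU→r1 ⇒ go  {1A/1Mu/1Ld/1B | 6r 1w}
  1. MUL→r6 ⇒ go  {1A/0Mu/1Ld/1B | 4r 0w}
  2. MEM→r6 ⇒ no(WR_PORT)  {1A/0Mu/1Ld/1B | 4r 0w}
  3. ALU→r6 ⇒ no(WR_PORT)  {1A/0Mu/1Ld/1B | 4r 0w}
  4. MUL→r4 ⇒ no(FU)  {1A/0Mu/1Ld/1B | 4r 0w}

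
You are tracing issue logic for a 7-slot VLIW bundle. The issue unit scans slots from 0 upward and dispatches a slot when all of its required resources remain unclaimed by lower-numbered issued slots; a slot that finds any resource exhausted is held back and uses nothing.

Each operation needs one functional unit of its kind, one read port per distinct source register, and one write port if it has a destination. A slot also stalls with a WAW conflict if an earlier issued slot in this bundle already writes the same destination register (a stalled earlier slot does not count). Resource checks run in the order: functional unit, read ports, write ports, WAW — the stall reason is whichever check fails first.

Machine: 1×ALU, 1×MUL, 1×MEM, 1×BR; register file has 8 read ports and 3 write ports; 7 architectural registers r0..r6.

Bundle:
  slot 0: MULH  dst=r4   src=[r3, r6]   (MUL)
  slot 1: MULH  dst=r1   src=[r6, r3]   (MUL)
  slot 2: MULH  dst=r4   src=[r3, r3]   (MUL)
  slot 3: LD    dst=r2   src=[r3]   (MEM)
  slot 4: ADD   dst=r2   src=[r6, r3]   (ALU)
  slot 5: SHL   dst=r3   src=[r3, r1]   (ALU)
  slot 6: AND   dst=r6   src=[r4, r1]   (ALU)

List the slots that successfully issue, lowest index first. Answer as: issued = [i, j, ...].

issued = [0, 3, 5]

(0) want 1×MUL +2rd +1wr — yes → AL1|MU0|ME1|BR1|rd6|wr2
(1) want 1×MUL +2rd +1wr — FU → AL1|MU0|ME1|BR1|rd6|wr2
(2) want 1×MUL +1rd +1wr — FU → AL1|MU0|ME1|BR1|rd6|wr2
(3) want 1×MEM +1rd +1wr — yes → AL1|MU0|ME0|BR1|rd5|wr1
(4) want 1×ALU +2rd +1wr — WAW → AL1|MU0|ME0|BR1|rd5|wr1
(5) want 1×ALU +2rd +1wr — yes → AL0|MU0|ME0|BR1|rd3|wr0
(6) want 1×ALU +2rd +1wr — FU → AL0|MU0|ME0|BR1|rd3|wr0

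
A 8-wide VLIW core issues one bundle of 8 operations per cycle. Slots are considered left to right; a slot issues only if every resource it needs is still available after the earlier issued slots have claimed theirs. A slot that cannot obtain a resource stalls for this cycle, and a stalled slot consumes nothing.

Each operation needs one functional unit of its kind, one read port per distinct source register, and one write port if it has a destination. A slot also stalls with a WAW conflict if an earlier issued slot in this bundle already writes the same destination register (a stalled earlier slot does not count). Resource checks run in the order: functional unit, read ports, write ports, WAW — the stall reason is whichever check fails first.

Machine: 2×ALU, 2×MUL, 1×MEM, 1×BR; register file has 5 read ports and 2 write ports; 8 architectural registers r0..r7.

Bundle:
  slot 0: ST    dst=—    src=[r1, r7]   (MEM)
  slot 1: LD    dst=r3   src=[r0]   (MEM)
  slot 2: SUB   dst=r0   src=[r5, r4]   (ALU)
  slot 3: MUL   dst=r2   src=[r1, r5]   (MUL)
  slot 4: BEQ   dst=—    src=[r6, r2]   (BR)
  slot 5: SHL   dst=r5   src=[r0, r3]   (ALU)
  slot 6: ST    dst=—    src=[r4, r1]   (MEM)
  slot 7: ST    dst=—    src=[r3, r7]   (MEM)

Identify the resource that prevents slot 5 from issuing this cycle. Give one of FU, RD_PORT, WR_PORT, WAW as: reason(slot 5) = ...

(0) want 1×MEM +2rd +0wr — yes → AL2|MU2|ME0|BR1|rd3|wr2
(1) want 1×MEM +1rd +1wr — FU → AL2|MU2|ME0|BR1|rd3|wr2
(2) want 1×ALU +2rd +1wr — yes → AL1|MU2|ME0|BR1|rd1|wr1
(3) want 1×MUL +2rd +1wr — RD_PORT → AL1|MU2|ME0|BR1|rd1|wr1
(4) want 1×BR +2rd +0wr — RD_PORT → AL1|MU2|ME0|BR1|rd1|wr1
(5) want 1×ALU +2rd +1wr — RD_PORT → AL1|MU2|ME0|BR1|rd1|wr1
(6) want 1×MEM +2rd +0wr — FU → AL1|MU2|ME0|BR1|rd1|wr1
(7) want 1×MEM +2rd +0wr — FU → AL1|MU2|ME0|BR1|rd1|wr1

reason(slot 5) = RD_PORT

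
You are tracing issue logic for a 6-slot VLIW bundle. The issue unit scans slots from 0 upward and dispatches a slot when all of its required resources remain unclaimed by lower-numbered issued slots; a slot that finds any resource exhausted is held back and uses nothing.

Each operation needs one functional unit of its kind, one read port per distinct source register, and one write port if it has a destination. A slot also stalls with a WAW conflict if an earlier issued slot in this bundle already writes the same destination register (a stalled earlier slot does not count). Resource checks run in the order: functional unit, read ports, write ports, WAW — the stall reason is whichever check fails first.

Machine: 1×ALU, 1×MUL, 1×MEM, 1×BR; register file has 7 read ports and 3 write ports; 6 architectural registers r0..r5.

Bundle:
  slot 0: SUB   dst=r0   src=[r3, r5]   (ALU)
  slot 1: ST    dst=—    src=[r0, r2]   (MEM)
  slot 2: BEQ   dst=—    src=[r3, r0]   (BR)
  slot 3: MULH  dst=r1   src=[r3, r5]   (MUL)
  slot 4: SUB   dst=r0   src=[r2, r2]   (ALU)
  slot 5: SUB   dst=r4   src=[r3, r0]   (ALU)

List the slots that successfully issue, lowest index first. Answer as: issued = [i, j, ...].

issued = [0, 1, 2]

(0) want 1×ALU +2rd +1wr — yes → AL0|MU1|ME1|BR1|rd5|wr2
(1) want 1×MEM +2rd +0wr — yes → AL0|MU1|ME0|BR1|rd3|wr2
(2) want 1×BR +2rd +0wr — yes → AL0|MU1|ME0|BR0|rd1|wr2
(3) want 1×MUL +2rd +1wr — RD_PORT → AL0|MU1|ME0|BR0|rd1|wr2
(4) want 1×ALU +1rd +1wr — FU → AL0|MU1|ME0|BR0|rd1|wr2
(5) want 1×ALU +2rd +1wr — FU → AL0|MU1|ME0|BR0|rd1|wr2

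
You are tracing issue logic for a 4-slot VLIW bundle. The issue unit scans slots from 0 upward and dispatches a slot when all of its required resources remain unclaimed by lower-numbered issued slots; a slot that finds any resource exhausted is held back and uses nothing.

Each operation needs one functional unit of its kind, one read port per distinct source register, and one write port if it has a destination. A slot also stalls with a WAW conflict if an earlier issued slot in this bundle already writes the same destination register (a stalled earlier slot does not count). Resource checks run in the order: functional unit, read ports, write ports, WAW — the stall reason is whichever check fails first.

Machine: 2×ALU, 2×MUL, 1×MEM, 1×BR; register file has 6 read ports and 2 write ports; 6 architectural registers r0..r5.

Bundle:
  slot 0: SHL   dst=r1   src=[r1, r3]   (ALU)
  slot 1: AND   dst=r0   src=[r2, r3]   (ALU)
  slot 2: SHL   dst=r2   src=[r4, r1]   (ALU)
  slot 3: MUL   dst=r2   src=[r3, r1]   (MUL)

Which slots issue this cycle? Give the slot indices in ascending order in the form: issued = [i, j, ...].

#0 ALU src=r1,r3 dispatched  <A:1 Mu:2 Ld:1 B:1 rd:4 wr:1>
#1 ALU src=r2,r3 dispatched  <A:0 Mu:2 Ld:1 B:1 rd:2 wr:0>
#2 ALU src=r4,r1 held:FU  <A:0 Mu:2 Ld:1 B:1 rd:2 wr:0>
#3 MUL src=r3,r1 held:WR_PORT  <A:0 Mu:2 Ld:1 B:1 rd:2 wr:0>

issued = [0, 1]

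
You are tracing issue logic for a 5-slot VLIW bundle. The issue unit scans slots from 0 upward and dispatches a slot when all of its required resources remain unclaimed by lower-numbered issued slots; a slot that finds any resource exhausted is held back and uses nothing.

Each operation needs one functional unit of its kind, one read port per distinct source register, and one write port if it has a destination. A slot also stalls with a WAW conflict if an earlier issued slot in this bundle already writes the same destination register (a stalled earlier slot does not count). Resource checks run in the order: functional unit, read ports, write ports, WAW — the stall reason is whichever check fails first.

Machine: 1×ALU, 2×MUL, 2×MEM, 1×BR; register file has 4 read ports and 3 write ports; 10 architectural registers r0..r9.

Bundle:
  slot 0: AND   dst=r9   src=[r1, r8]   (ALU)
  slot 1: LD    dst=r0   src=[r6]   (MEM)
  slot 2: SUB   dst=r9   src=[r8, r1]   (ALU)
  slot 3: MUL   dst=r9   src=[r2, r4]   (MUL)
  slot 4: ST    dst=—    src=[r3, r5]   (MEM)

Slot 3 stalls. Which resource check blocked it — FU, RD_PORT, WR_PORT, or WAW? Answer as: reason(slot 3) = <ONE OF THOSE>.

reason(slot 3) = RD_PORT

slot 0 (ALU): ISSUE — free A0,Mu2,Ld2,B1 rp2 wp2
slot 1 (MEM): ISSUE — free A0,Mu2,Ld1,B1 rp1 wp1
slot 2 (ALU): stall FU — free A0,Mu2,Ld1,B1 rp1 wp1
slot 3 (MUL): stall RD_PORT — free A0,Mu2,Ld1,B1 rp1 wp1
slot 4 (MEM): stall RD_PORT — free A0,Mu2,Ld1,B1 rp1 wp1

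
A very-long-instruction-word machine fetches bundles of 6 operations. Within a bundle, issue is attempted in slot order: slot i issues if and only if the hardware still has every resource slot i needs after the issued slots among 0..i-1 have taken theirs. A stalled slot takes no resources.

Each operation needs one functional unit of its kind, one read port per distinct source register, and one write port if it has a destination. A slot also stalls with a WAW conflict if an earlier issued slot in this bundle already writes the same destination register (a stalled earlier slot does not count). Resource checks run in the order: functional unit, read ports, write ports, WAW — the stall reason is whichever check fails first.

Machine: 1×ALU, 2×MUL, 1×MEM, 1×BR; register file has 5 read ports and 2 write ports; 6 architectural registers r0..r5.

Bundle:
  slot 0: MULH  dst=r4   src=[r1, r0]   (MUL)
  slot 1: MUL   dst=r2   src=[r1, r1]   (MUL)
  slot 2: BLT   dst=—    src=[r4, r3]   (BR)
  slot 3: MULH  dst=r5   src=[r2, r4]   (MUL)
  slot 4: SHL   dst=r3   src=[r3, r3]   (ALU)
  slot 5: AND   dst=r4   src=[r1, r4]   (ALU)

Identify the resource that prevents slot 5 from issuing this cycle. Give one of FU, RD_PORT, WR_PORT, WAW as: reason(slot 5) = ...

reason(slot 5) = RD_PORT

[0] MUL needs rd=2 wr=1: ok; after: ALU=1 MUL=1 MEM=1 BR=1, R=3, W=1
[1] MUL needs rd=1 wr=1: ok; after: ALU=1 MUL=0 MEM=1 BR=1, R=2, W=0
[2] BR needs rd=2 wr=0: ok; after: ALU=1 MUL=0 MEM=1 BR=0, R=0, W=0
[3] MUL needs rd=2 wr=1: FU; after: ALU=1 MUL=0 MEM=1 BR=0, R=0, W=0
[4] ALU needs rd=1 wr=1: RD_PORT; after: ALU=1 MUL=0 MEM=1 BR=0, R=0, W=0
[5] ALU needs rd=2 wr=1: RD_PORT; after: ALU=1 MUL=0 MEM=1 BR=0, R=0, W=0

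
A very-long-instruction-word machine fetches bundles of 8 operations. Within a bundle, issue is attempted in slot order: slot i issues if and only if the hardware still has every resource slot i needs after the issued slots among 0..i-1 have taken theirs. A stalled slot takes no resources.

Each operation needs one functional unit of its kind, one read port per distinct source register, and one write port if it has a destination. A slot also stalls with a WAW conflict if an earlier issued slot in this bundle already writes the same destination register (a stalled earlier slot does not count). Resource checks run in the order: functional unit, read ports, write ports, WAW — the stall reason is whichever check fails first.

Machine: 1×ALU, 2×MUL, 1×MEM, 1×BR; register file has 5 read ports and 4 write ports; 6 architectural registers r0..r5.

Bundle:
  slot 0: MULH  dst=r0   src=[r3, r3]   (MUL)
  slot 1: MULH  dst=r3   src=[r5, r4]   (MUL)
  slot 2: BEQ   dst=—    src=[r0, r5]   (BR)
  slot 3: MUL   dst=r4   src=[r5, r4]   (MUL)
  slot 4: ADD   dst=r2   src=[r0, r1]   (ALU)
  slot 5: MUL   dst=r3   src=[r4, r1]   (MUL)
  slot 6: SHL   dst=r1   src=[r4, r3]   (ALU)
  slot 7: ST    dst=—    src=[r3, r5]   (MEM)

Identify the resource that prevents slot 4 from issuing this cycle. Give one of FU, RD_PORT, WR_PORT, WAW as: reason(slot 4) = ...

reason(slot 4) = RD_PORT

[0] MUL needs rd=1 wr=1: ok; after: ALU=1 MUL=1 MEM=1 BR=1, R=4, W=3
[1] MUL needs rd=2 wr=1: ok; after: ALU=1 MUL=0 MEM=1 BR=1, R=2, W=2
[2] BR needs rd=2 wr=0: ok; after: ALU=1 MUL=0 MEM=1 BR=0, R=0, W=2
[3] MUL needs rd=2 wr=1: FU; after: ALU=1 MUL=0 MEM=1 BR=0, R=0, W=2
[4] ALU needs rd=2 wr=1: RD_PORT; after: ALU=1 MUL=0 MEM=1 BR=0, R=0, W=2
[5] MUL needs rd=2 wr=1: FU; after: ALU=1 MUL=0 MEM=1 BR=0, R=0, W=2
[6] ALU needs rd=2 wr=1: RD_PORT; after: ALU=1 MUL=0 MEM=1 BR=0, R=0, W=2
[7] MEM needs rd=2 wr=0: RD_PORT; after: ALU=1 MUL=0 MEM=1 BR=0, R=0, W=2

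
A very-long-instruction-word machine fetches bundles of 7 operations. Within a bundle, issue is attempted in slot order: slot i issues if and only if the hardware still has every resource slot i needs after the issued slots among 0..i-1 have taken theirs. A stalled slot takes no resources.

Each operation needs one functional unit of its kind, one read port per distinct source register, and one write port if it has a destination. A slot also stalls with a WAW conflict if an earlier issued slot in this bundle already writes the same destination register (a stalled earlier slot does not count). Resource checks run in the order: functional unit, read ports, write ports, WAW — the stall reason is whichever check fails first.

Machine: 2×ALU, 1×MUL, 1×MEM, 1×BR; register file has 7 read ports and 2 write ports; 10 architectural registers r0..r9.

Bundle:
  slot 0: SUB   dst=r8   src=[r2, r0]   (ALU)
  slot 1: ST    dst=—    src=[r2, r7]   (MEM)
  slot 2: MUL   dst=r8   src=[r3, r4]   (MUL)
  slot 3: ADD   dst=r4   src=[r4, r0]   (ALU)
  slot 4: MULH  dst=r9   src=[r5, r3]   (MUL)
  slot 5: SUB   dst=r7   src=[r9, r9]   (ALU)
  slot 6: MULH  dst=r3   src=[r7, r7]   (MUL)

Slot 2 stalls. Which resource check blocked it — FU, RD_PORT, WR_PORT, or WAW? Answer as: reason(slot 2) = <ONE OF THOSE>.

#0 ALU src=r2,r0 dispatched  <A:1 Mu:1 Ld:1 B:1 rd:5 wr:1>
#1 MEM src=r2,r7 dispatched  <A:1 Mu:1 Ld:0 B:1 rd:3 wr:1>
#2 MUL src=r3,r4 held:WAW  <A:1 Mu:1 Ld:0 B:1 rd:3 wr:1>
#3 ALU src=r4,r0 dispatched  <A:0 Mu:1 Ld:0 B:1 rd:1 wr:0>
#4 MUL src=r5,r3 held:RD_PORT  <A:0 Mu:1 Ld:0 B:1 rd:1 wr:0>
#5 ALU src=r9,r9 held:FU  <A:0 Mu:1 Ld:0 B:1 rd:1 wr:0>
#6 MUL src=r7,r7 held:WR_PORT  <A:0 Mu:1 Ld:0 B:1 rd:1 wr:0>

reason(slot 2) = WAW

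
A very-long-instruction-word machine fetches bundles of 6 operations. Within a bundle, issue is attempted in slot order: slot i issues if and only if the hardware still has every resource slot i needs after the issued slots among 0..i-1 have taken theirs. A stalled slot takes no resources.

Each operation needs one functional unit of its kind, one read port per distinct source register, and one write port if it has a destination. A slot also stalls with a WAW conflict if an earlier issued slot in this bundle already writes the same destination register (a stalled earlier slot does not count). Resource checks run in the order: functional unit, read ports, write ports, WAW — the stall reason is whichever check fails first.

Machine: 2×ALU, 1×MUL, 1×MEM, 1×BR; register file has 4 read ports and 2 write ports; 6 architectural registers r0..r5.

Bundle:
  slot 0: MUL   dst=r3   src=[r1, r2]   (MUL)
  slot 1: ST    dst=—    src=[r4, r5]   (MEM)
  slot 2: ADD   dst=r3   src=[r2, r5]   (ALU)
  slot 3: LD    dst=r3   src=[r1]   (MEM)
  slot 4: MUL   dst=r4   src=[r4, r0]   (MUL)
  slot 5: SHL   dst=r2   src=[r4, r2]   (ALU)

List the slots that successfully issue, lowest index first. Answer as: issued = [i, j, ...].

(0) want 1×MUL +2rd +1wr — yes → AL2|MU0|ME1|BR1|rd2|wr1
(1) want 1×MEM +2rd +0wr — yes → AL2|MU0|ME0|BR1|rd0|wr1
(2) want 1×ALU +2rd +1wr — RD_PORT → AL2|MU0|ME0|BR1|rd0|wr1
(3) want 1×MEM +1rd +1wr — FU → AL2|MU0|ME0|BR1|rd0|wr1
(4) want 1×MUL +2rd +1wr — FU → AL2|MU0|ME0|BR1|rd0|wr1
(5) want 1×ALU +2rd +1wr — RD_PORT → AL2|MU0|ME0|BR1|rd0|wr1

issued = [0, 1]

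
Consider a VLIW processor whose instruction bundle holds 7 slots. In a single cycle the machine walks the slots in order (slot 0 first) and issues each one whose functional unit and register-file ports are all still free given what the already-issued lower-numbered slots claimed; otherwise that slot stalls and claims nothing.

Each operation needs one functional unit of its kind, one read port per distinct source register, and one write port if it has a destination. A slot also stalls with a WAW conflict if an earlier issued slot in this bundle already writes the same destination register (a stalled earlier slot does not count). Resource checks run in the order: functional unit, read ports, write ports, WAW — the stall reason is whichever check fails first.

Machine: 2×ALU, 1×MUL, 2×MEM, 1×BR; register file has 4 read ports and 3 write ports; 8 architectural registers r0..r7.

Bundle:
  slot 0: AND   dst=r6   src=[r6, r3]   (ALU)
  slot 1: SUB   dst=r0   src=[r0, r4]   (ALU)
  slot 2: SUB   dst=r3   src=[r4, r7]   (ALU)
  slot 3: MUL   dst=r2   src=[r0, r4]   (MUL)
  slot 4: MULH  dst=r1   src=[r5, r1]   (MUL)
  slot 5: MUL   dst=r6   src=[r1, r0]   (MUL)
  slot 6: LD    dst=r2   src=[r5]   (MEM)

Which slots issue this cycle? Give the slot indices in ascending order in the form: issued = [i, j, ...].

#0 ALU src=r6,r3 dispatched  <A:1 Mu:1 Ld:2 B:1 rd:2 wr:2>
#1 ALU src=r0,r4 dispatched  <A:0 Mu:1 Ld:2 B:1 rd:0 wr:1>
#2 ALU src=r4,r7 held:FU  <A:0 Mu:1 Ld:2 B:1 rd:0 wr:1>
#3 MUL src=r0,r4 held:RD_PORT  <A:0 Mu:1 Ld:2 B:1 rd:0 wr:1>
#4 MUL src=r5,r1 held:RD_PORT  <A:0 Mu:1 Ld:2 B:1 rd:0 wr:1>
#5 MUL src=r1,r0 held:RD_PORT  <A:0 Mu:1 Ld:2 B:1 rd:0 wr:1>
#6 MEM src=r5 held:RD_PORT  <A:0 Mu:1 Ld:2 B:1 rd:0 wr:1>

issued = [0, 1]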